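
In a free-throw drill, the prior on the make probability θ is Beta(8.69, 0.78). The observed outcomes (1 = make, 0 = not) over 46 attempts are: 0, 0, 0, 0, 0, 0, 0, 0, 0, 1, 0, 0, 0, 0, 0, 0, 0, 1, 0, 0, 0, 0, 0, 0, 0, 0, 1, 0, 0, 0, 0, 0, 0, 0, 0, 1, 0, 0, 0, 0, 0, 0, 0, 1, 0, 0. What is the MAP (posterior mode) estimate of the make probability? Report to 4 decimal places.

0.2373

The Beta prior is conjugate to a Binomial/Bernoulli likelihood; the update adds successes to α and failures to β.
Posterior: Beta(α+k, β+n−k) = Beta(8.69+5, 0.78+41) = Beta(13.69, 41.78).
Mode of Beta(a,b) for a,b>1 is (a−1)/(a+b−2) = 12.69/53.47 = 0.2373.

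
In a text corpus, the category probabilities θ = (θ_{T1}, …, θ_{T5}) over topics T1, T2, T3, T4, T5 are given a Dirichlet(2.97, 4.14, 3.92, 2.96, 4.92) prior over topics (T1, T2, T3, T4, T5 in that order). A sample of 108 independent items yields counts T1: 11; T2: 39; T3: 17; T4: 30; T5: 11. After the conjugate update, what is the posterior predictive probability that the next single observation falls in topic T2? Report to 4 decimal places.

The Dirichlet prior is conjugate to the Multinomial likelihood: each posterior αⱼ = prior αⱼ + observed count nⱼ.
Posterior concentration: (13.97, 43.14, 20.92, 32.96, 15.92), total = 126.91.
P(next = T2 | data) = α_{T2}/Σα = 0.3399.

0.3399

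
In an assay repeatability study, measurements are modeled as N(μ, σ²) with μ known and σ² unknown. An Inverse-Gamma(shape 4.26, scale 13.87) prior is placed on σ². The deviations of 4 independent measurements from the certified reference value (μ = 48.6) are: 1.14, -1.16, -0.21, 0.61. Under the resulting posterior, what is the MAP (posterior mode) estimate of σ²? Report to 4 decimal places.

2.1213

With known mean μ and an Inverse-Gamma(α, β) prior on σ², the Normal likelihood is conjugate: posterior is Inv-Gamma(α + n/2, β + Σ(xᵢ−μ)²/2).
Σ(xᵢ−μ)² = (1.14)² + (-1.16)² + (-0.21)² + (0.61)² = 3.0614.
Posterior: Inv-Gamma(4.26 + 4/2, 13.87 + 3.0614/2) = Inv-Gamma(6.26, 15.40070).
Mode = β/(α+1) = 15.40070/7.26 = 2.1213.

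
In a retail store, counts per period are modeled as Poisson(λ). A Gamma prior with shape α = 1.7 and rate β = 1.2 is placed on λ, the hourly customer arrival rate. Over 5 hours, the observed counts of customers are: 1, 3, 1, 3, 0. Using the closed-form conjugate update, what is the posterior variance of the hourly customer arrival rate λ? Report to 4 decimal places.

0.2523

With a Gamma(shape α, rate β) prior, the Poisson likelihood is conjugate: the posterior is Gamma(α + ΣXᵢ, β + n).
Sum of counts S = 8 over n = 5 hours.
Posterior: Gamma(α+S, β+n) = Gamma(1.7+8, 1.2+5) = Gamma(9.7, 6.2).
Var = α/β² = 9.7/6.2² = 0.2523.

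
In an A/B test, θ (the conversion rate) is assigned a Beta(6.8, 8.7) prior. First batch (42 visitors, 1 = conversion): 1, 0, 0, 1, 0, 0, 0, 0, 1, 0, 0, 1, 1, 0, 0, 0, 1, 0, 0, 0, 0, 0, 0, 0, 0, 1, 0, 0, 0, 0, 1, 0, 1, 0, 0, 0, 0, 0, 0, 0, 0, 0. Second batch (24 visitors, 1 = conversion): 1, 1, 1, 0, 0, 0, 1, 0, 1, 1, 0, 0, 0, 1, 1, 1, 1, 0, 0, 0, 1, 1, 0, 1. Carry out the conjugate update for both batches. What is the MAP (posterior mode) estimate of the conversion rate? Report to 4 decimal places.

0.3497

The Beta prior is conjugate to a Binomial/Bernoulli likelihood; the update adds successes to α and failures to β.
After batch 1: Beta(6.8+9, 8.7+33) = Beta(15.8, 41.7).
After batch 2: Beta(15.8+13, 41.7+11) = Beta(28.8, 52.7).
Mode of Beta(a,b) for a,b>1 is (a−1)/(a+b−2) = 27.8/79.5 = 0.3497.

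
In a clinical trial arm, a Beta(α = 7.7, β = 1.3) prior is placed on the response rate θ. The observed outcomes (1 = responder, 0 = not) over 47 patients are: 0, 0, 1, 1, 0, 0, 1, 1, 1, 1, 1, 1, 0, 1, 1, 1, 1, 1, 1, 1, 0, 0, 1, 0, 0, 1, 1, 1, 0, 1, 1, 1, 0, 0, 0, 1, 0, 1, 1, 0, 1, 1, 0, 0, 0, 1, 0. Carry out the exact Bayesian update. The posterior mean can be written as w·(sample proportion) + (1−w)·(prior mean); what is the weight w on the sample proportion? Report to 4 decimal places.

The Beta prior is conjugate to a Binomial/Bernoulli likelihood; the update adds successes to α and failures to β.
Posterior mean = (α₀+k)/(α₀+β₀+n) = [n/(α₀+β₀+n)]·(k/n) + [(α₀+β₀)/(α₀+β₀+n)]·α₀/(α₀+β₀), so only n and the prior enter the weight.
The weight on the data is w = n/(α₀+β₀+n) = 47/(7.7+1.3+47) = 47/56.0 = 0.8393.

0.8393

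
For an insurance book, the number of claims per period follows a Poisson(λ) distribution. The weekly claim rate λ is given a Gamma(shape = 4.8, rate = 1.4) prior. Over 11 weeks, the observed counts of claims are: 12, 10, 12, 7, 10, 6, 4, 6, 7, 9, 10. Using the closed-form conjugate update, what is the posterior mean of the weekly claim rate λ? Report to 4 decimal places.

7.8871

With a Gamma(shape α, rate β) prior, the Poisson likelihood is conjugate: the posterior is Gamma(α + ΣXᵢ, β + n).
Sum of counts S = 93 over n = 11 weeks.
Posterior: Gamma(α+S, β+n) = Gamma(4.8+93, 1.4+11) = Gamma(97.8, 12.4).
Posterior mean = α/β = 97.8/12.4 = 7.8871.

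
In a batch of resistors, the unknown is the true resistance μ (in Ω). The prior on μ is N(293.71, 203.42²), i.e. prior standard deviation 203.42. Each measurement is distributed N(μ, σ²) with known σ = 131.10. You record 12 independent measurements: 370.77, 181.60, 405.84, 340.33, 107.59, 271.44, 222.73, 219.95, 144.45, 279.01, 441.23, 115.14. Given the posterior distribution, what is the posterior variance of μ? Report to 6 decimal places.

For Normal data with known variance σ², a Normal(μ₀, σ₀²) prior on μ is conjugate. Posterior precision = 1/σ₀² + n/σ²; posterior mean is the precision-weighted average of μ₀ and x̄.
σ₀² = 203.42² = 41379.6964, σ² = 131.10² = 17187.21; σ² + n·σ₀² = 17187.21 + 12·41379.6964 = 513743.5668.
Posterior precision = 1/σ₀² + n/σ² = 1/41379.6964 + 12/17187.21 = (σ² + n·σ₀²)/(σ₀²σ²) = 513743.5668/(41379.6964·17187.21); posterior variance σₙ² = σ₀²σ²/(σ² + n·σ₀²) = 41379.6964·17187.21/513743.5668 = 1384.351217.

1384.351217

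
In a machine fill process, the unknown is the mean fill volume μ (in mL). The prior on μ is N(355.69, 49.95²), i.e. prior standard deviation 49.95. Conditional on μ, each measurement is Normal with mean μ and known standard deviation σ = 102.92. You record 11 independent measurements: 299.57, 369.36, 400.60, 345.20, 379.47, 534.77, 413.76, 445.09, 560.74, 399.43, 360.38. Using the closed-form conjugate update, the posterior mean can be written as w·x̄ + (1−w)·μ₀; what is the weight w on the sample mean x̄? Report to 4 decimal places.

0.7215

For Normal data with known variance σ², a Normal(μ₀, σ₀²) prior on μ is conjugate. Posterior precision = 1/σ₀² + n/σ²; posterior mean is the precision-weighted average of μ₀ and x̄.
σ₀² = 49.95² = 2495.0025, σ² = 102.92² = 10592.5264. Prior precision 1/σ₀² = 1/2495.0025; data precision n/σ² = 11/10592.5264.
w = (n/σ²)/(1/σ₀² + n/σ²) = n·σ₀²/(σ² + n·σ₀²) = 11·2495.0025/(10592.5264 + 11·2495.0025) = 27445.0275/38037.5539 = 0.7215.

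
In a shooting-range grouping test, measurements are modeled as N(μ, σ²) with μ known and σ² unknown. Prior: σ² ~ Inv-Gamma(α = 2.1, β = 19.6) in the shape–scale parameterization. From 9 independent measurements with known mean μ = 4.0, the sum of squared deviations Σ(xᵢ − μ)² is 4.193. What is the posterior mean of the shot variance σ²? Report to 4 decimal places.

With known mean μ and an Inverse-Gamma(α, β) prior on σ², the Normal likelihood is conjugate: posterior is Inv-Gamma(α + n/2, β + Σ(xᵢ−μ)²/2).
Posterior: Inv-Gamma(2.1 + 9/2, 19.6 + 4.193/2) = Inv-Gamma(6.60, 21.6965).
E[σ²|data] = β/(α−1) = 21.6965/5.60 = 3.8744.

3.8744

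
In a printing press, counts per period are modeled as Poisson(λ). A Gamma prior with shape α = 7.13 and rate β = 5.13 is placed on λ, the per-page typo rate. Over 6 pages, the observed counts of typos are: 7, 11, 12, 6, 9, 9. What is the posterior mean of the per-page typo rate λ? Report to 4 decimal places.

5.4924

With a Gamma(shape α, rate β) prior, the Poisson likelihood is conjugate: the posterior is Gamma(α + ΣXᵢ, β + n).
Sum of counts S = 54 over n = 6 pages.
Posterior: Gamma(α+S, β+n) = Gamma(7.13+54, 5.13+6) = Gamma(61.13, 11.13).
Posterior mean = α/β = 61.13/11.13 = 5.4924.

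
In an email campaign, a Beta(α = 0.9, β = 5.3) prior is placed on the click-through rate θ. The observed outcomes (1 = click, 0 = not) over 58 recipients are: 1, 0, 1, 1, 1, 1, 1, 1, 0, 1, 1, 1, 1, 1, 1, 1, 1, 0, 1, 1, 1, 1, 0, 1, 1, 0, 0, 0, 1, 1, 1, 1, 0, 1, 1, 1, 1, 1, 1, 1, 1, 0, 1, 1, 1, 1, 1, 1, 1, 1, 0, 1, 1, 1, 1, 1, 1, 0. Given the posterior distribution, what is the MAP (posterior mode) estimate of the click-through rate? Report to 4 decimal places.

0.7540

The Beta prior is conjugate to a Binomial/Bernoulli likelihood; the update adds successes to α and failures to β.
Posterior: Beta(α+k, β+n−k) = Beta(0.9+47, 5.3+11) = Beta(47.9, 16.3).
Mode of Beta(a,b) for a,b>1 is (a−1)/(a+b−2) = 46.9/62.2 = 0.7540.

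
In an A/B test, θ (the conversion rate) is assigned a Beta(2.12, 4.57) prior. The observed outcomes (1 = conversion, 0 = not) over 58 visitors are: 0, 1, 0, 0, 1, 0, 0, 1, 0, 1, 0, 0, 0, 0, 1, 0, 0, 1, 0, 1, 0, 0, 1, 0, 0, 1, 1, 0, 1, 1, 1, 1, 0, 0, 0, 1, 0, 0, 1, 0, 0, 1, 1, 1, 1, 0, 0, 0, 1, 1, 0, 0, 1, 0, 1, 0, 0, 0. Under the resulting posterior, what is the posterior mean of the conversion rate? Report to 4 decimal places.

The Beta prior is conjugate to a Binomial/Bernoulli likelihood; the update adds successes to α and failures to β.
Posterior: Beta(α+k, β+n−k) = Beta(2.12+24, 4.57+34) = Beta(26.12, 38.57).
Posterior mean = α/(α+β) = 26.12/64.69 = 0.4038.

0.4038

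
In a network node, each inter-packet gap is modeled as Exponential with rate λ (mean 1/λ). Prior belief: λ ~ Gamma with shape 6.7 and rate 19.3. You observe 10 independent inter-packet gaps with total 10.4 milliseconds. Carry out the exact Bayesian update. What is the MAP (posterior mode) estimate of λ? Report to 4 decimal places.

With a Gamma(shape α, rate β) prior on the exponential rate λ, the posterior after n observations with total T = Σxᵢ is Gamma(α+n, β+T).
Posterior: Gamma(6.7+10, 19.3+10.4) = Gamma(16.7, 29.7).
Mode = (α−1)/β = 0.5286.

0.5286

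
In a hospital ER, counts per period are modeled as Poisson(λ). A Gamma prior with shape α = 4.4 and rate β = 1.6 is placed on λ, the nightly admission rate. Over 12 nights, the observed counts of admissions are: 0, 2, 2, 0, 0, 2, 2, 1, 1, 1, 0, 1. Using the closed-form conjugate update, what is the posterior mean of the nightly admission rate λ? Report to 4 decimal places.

With a Gamma(shape α, rate β) prior, the Poisson likelihood is conjugate: the posterior is Gamma(α + ΣXᵢ, β + n).
Sum of counts S = 12 over n = 12 nights.
Posterior: Gamma(α+S, β+n) = Gamma(4.4+12, 1.6+12) = Gamma(16.4, 13.6).
Posterior mean = α/β = 16.4/13.6 = 1.2059.

1.2059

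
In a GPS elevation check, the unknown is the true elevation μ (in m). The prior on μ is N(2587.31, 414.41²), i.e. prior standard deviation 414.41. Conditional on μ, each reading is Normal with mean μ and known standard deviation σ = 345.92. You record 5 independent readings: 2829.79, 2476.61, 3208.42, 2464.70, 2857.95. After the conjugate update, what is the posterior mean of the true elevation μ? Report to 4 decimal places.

For Normal data with known variance σ², a Normal(μ₀, σ₀²) prior on μ is conjugate. Posterior precision = 1/σ₀² + n/σ²; posterior mean is the precision-weighted average of μ₀ and x̄.
Σxᵢ = 2829.79 + 2476.61 + 3208.42 + 2464.70 + 2857.95 = 13837.47, so n·x̄ = 13837.47.
σ₀² = 414.41² = 171735.6481, σ² = 345.92² = 119660.6464; σ² + n·σ₀² = 119660.6464 + 5·171735.6481 = 978338.8869.
Posterior mean = (μ₀/σ₀² + n·x̄/σ²)/(1/σ₀² + n/σ²) = (σ²·μ₀ + σ₀²·n·x̄)/(σ² + n·σ₀²) = (119660.6464·2587.31 + 171735.6481·13837.47)/978338.8869 = 2685986065.551491/978338.8869 = 2745.4557.

2745.4557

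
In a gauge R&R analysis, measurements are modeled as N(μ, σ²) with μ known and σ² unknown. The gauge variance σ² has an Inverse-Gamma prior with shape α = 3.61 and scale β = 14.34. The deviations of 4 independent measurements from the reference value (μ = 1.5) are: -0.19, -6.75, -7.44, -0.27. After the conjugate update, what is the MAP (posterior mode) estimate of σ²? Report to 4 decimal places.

With known mean μ and an Inverse-Gamma(α, β) prior on σ², the Normal likelihood is conjugate: posterior is Inv-Gamma(α + n/2, β + Σ(xᵢ−μ)²/2).
Σ(xᵢ−μ)² = (-0.19)² + (-6.75)² + (-7.44)² + (-0.27)² = 101.0251.
Posterior: Inv-Gamma(3.61 + 4/2, 14.34 + 101.0251/2) = Inv-Gamma(5.61, 64.85255).
Mode = β/(α+1) = 64.85255/6.61 = 9.8113.

9.8113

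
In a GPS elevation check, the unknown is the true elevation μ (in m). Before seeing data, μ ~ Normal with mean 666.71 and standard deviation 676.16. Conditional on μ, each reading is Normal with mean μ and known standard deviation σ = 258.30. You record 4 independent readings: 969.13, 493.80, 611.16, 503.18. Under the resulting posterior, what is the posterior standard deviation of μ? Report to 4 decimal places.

For Normal data with known variance σ², a Normal(μ₀, σ₀²) prior on μ is conjugate. Posterior precision = 1/σ₀² + n/σ²; posterior mean is the precision-weighted average of μ₀ and x̄.
σ₀² = 676.16² = 457192.3456, σ² = 258.30² = 66718.89; σ² + n·σ₀² = 66718.89 + 4·457192.3456 = 1895488.2724.
Posterior precision = 1/σ₀² + n/σ² = 1/457192.3456 + 4/66718.89 = (σ² + n·σ₀²)/(σ₀²σ²) = 1895488.2724/(457192.3456·66718.89); posterior variance σₙ² = σ₀²σ²/(σ² + n·σ₀²) = 457192.3456·66718.89/1895488.2724 = 16092.616483.
Posterior SD = √σₙ² = √(457192.3456·66718.89/1895488.2724) = 126.8567.

126.8567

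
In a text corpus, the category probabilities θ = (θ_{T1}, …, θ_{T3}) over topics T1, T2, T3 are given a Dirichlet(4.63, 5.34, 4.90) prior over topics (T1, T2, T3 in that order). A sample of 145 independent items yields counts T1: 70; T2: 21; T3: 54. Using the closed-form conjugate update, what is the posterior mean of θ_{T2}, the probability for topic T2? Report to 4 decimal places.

The Dirichlet prior is conjugate to the Multinomial likelihood: each posterior αⱼ = prior αⱼ + observed count nⱼ.
Posterior concentration: (74.63, 26.34, 58.90), total = 159.87.
E[θ_{T2}|data] = α_{T2}/Σα = 26.34/159.87 = 0.1648.

0.1648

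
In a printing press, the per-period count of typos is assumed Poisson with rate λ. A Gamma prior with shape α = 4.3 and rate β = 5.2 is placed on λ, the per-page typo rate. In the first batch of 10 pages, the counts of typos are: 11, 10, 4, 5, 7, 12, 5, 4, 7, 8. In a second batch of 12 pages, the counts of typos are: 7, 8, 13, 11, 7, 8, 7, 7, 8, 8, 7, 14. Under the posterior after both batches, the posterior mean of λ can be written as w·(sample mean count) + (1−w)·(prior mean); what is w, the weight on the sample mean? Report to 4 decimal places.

0.8088

With a Gamma(shape α, rate β) prior, the Poisson likelihood is conjugate: the posterior is Gamma(α + ΣXᵢ, β + n).
Total number of pages: n = 10 + 12 = 22.
Posterior mean = (α₀+S)/(β₀+n) = [n/(β₀+n)]·(S/n) + [β₀/(β₀+n)]·(α₀/β₀), so only n and β₀ enter the weight.
Weight on data w = n/(β₀+n) = 22/(5.2+22) = 22/27.2 = 0.8088.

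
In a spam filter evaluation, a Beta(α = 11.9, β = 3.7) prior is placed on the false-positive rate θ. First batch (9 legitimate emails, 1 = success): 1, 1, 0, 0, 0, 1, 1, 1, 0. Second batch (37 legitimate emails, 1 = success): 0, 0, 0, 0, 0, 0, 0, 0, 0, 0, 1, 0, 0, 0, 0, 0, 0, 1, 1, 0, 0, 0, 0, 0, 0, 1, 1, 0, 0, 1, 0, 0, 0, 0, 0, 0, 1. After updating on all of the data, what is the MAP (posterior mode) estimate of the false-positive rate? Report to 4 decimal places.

The Beta prior is conjugate to a Binomial/Bernoulli likelihood; the update adds successes to α and failures to β.
After batch 1: Beta(11.9+5, 3.7+4) = Beta(16.9, 7.7).
After batch 2: Beta(16.9+7, 7.7+30) = Beta(23.9, 37.7).
Mode of Beta(a,b) for a,b>1 is (a−1)/(a+b−2) = 22.9/59.6 = 0.3842.

0.3842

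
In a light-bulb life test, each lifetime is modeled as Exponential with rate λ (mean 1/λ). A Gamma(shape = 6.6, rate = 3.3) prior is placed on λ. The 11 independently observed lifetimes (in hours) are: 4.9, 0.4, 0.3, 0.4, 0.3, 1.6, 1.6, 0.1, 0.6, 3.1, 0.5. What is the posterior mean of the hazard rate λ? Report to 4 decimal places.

1.0292

With a Gamma(shape α, rate β) prior on the exponential rate λ, the posterior after n observations with total T = Σxᵢ is Gamma(α+n, β+T).
Sum of observations T = 13.8 hours; n = 11.
Posterior: Gamma(6.6+11, 3.3+13.8) = Gamma(17.6, 17.1).
Posterior mean of λ = α/β = 17.6/17.1 = 1.0292.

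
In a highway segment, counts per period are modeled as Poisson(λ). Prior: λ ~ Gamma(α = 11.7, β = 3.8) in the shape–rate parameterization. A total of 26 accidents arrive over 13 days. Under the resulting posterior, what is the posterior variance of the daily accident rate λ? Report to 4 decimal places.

With a Gamma(shape α, rate β) prior, the Poisson likelihood is conjugate: the posterior is Gamma(α + ΣXᵢ, β + n).
Posterior: Gamma(α+S, β+n) = Gamma(11.7+26, 3.8+13) = Gamma(37.7, 16.8).
Var = α/β² = 37.7/16.8² = 0.1336.

0.1336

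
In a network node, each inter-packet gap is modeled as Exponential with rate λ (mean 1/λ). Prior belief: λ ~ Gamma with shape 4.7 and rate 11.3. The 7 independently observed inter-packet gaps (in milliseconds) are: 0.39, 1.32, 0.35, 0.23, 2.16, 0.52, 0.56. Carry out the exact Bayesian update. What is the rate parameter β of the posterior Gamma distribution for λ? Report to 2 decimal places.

16.83

With a Gamma(shape α, rate β) prior on the exponential rate λ, the posterior after n observations with total T = Σxᵢ is Gamma(α+n, β+T).
Sum of observations T = 5.53 milliseconds; n = 7.
Posterior: Gamma(4.7+7, 11.3+5.53) = Gamma(11.7, 16.83).
Posterior β = 16.83.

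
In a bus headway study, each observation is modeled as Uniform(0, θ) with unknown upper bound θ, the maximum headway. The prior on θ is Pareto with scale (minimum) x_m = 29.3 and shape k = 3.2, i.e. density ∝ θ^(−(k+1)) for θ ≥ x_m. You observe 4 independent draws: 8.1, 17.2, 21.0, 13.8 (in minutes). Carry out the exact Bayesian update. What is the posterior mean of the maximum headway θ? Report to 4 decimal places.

34.0258

A Pareto(scale x_m, shape k) prior on the upper bound θ of Uniform(0, θ) is conjugate: posterior is Pareto(max(x_m, max xᵢ), k + n).
Sample maximum = 21.0; prior scale x_m = 29.3 → posterior scale = max = 29.3.
Posterior shape = 3.2 + 4 = 7.2.
E[θ|data] = k·x_m/(k−1) = 7.2·29.3/6.2 = 34.0258.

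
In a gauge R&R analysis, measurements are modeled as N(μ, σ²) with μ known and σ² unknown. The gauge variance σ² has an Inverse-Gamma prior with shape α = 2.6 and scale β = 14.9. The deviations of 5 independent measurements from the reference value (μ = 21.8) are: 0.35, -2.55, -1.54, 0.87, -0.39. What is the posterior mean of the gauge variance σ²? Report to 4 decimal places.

With known mean μ and an Inverse-Gamma(α, β) prior on σ², the Normal likelihood is conjugate: posterior is Inv-Gamma(α + n/2, β + Σ(xᵢ−μ)²/2).
Σ(xᵢ−μ)² = (0.35)² + (-2.55)² + (-1.54)² + (0.87)² + (-0.39)² = 9.9056.
Posterior: Inv-Gamma(2.6 + 5/2, 14.9 + 9.9056/2) = Inv-Gamma(5.10, 19.85280).
E[σ²|data] = β/(α−1) = 19.85280/4.10 = 4.8421.

4.8421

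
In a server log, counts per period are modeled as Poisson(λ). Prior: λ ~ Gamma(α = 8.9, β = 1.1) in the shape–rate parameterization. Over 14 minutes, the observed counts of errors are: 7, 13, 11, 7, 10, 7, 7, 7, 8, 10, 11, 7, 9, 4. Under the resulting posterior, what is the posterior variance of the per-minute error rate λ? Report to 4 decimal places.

0.5566

With a Gamma(shape α, rate β) prior, the Poisson likelihood is conjugate: the posterior is Gamma(α + ΣXᵢ, β + n).
Sum of counts S = 118 over n = 14 minutes.
Posterior: Gamma(α+S, β+n) = Gamma(8.9+118, 1.1+14) = Gamma(126.9, 15.1).
Var = α/β² = 126.9/15.1² = 0.5566.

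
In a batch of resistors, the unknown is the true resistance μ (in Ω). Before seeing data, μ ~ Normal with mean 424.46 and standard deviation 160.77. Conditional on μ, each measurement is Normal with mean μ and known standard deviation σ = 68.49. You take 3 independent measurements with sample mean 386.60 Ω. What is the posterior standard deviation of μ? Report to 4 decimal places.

For Normal data with known variance σ², a Normal(μ₀, σ₀²) prior on μ is conjugate. Posterior precision = 1/σ₀² + n/σ²; posterior mean is the precision-weighted average of μ₀ and x̄.
σ₀² = 160.77² = 25846.9929, σ² = 68.49² = 4690.8801; σ² + n·σ₀² = 4690.8801 + 3·25846.9929 = 82231.8588.
Posterior precision = 1/σ₀² + n/σ² = 1/25846.9929 + 3/4690.8801 = (σ² + n·σ₀²)/(σ₀²σ²) = 82231.8588/(25846.9929·4690.8801); posterior variance σₙ² = σ₀²σ²/(σ² + n·σ₀²) = 25846.9929·4690.8801/82231.8588 = 1474.430305.
Posterior SD = √σₙ² = √(25846.9929·4690.8801/82231.8588) = 38.3983.

38.3983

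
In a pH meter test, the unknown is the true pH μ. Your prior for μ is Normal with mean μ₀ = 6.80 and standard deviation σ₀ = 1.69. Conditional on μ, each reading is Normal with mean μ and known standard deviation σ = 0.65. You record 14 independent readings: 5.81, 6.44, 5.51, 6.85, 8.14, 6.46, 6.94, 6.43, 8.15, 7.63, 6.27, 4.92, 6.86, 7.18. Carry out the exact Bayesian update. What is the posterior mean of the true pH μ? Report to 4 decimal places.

6.6862

For Normal data with known variance σ², a Normal(μ₀, σ₀²) prior on μ is conjugate. Posterior precision = 1/σ₀² + n/σ²; posterior mean is the precision-weighted average of μ₀ and x̄.
Σxᵢ = 5.81 + 6.44 + 5.51 + 6.85 + 8.14 + 6.46 + 6.94 + 6.43 + 8.15 + 7.63 + 6.27 + 4.92 + 6.86 + 7.18 = 93.59, so n·x̄ = 93.59.
σ₀² = 1.69² = 2.8561, σ² = 0.65² = 0.4225; σ² + n·σ₀² = 0.4225 + 14·2.8561 = 40.4079.
Posterior mean = (μ₀/σ₀² + n·x̄/σ²)/(1/σ₀² + n/σ²) = (σ²·μ₀ + σ₀²·n·x̄)/(σ² + n·σ₀²) = (0.4225·6.80 + 2.8561·93.59)/40.4079 = 270.175399/40.4079 = 6.6862.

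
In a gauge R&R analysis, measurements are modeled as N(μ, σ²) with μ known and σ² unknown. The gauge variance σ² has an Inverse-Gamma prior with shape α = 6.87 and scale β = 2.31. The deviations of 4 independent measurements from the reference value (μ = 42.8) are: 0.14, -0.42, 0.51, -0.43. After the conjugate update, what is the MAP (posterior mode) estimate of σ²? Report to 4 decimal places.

0.2665

With known mean μ and an Inverse-Gamma(α, β) prior on σ², the Normal likelihood is conjugate: posterior is Inv-Gamma(α + n/2, β + Σ(xᵢ−μ)²/2).
Σ(xᵢ−μ)² = (0.14)² + (-0.42)² + (0.51)² + (-0.43)² = 0.6410.
Posterior: Inv-Gamma(6.87 + 4/2, 2.31 + 0.6410/2) = Inv-Gamma(8.87, 2.63050).
Mode = β/(α+1) = 2.63050/9.87 = 0.2665.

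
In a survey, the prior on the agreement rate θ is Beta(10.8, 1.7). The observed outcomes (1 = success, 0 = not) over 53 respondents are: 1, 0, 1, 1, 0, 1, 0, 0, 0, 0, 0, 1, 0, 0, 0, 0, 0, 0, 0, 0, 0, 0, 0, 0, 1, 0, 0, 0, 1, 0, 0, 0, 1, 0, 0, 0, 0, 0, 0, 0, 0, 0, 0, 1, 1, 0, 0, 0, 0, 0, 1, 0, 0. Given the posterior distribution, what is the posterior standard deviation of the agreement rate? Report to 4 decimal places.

0.0578

The Beta prior is conjugate to a Binomial/Bernoulli likelihood; the update adds successes to α and failures to β.
Posterior: Beta(α+k, β+n−k) = Beta(10.8+11, 1.7+42) = Beta(21.8, 43.7).
Var = αβ/((α+β)²(α+β+1)) = 21.8·43.7/(65.5²·66.5) = 0.00333913; SD = √0.00333913 = 0.0578.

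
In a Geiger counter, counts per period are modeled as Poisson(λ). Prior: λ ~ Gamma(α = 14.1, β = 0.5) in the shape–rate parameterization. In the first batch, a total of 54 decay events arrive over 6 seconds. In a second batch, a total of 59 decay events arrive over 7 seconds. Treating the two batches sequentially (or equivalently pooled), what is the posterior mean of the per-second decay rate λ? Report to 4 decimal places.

9.4148

With a Gamma(shape α, rate β) prior, the Poisson likelihood is conjugate: the posterior is Gamma(α + ΣXᵢ, β + n).
After batch 1: Gamma(α+S, β+n) = Gamma(14.1+54, 0.5+6) = Gamma(68.1, 6.5).
After batch 2: Gamma(α+S, β+n) = Gamma(68.1+59, 6.5+7) = Gamma(127.1, 13.5).
Posterior mean = α/β = 127.1/13.5 = 9.4148.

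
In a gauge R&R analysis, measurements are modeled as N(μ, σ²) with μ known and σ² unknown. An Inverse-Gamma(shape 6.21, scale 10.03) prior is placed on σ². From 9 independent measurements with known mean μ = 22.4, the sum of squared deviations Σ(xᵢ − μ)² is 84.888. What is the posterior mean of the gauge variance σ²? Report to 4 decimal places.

With known mean μ and an Inverse-Gamma(α, β) prior on σ², the Normal likelihood is conjugate: posterior is Inv-Gamma(α + n/2, β + Σ(xᵢ−μ)²/2).
Posterior: Inv-Gamma(6.21 + 9/2, 10.03 + 84.888/2) = Inv-Gamma(10.71, 52.4740).
E[σ²|data] = β/(α−1) = 52.4740/9.71 = 5.4041.

5.4041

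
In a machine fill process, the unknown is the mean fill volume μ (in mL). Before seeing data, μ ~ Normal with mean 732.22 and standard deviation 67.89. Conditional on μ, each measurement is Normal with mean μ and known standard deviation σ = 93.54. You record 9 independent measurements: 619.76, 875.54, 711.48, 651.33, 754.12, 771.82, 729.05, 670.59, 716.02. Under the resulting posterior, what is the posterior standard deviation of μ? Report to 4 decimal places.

For Normal data with known variance σ², a Normal(μ₀, σ₀²) prior on μ is conjugate. Posterior precision = 1/σ₀² + n/σ²; posterior mean is the precision-weighted average of μ₀ and x̄.
σ₀² = 67.89² = 4609.0521, σ² = 93.54² = 8749.7316; σ² + n·σ₀² = 8749.7316 + 9·4609.0521 = 50231.2005.
Posterior precision = 1/σ₀² + n/σ² = 1/4609.0521 + 9/8749.7316 = (σ² + n·σ₀²)/(σ₀²σ²) = 50231.2005/(4609.0521·8749.7316); posterior variance σₙ² = σ₀²σ²/(σ² + n·σ₀²) = 4609.0521·8749.7316/50231.2005 = 802.847004.
Posterior SD = √σₙ² = √(4609.0521·8749.7316/50231.2005) = 28.3346.

28.3346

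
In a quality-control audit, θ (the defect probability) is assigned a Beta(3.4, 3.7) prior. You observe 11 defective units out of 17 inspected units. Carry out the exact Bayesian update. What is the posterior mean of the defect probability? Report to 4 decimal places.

0.5975

The Beta prior is conjugate to a Binomial/Bernoulli likelihood; the update adds successes to α and failures to β.
Posterior: Beta(α+k, β+n−k) = Beta(3.4+11, 3.7+6) = Beta(14.4, 9.7).
Posterior mean = α/(α+β) = 14.4/24.1 = 0.5975.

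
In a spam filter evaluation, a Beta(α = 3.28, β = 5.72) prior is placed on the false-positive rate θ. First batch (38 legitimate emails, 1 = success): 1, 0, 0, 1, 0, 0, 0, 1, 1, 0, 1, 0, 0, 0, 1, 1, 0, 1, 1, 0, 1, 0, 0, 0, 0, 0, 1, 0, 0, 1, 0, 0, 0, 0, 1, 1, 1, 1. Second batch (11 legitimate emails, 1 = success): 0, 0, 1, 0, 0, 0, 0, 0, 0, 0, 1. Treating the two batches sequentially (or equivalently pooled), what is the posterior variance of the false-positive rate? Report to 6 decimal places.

0.003937

The Beta prior is conjugate to a Binomial/Bernoulli likelihood; the update adds successes to α and failures to β.
After batch 1: Beta(3.28+16, 5.72+22) = Beta(19.28, 27.72).
After batch 2: Beta(19.28+2, 27.72+9) = Beta(21.28, 36.72).
Var = αβ/((α+β)²(α+β+1)) = 21.28·36.72/(58.00²·59.00) = 0.003937.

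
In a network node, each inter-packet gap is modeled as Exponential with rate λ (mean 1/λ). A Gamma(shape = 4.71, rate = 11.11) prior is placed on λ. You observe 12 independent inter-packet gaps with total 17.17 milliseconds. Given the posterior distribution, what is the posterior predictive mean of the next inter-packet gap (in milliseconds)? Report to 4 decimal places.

1.8001

With a Gamma(shape α, rate β) prior on the exponential rate λ, the posterior after n observations with total T = Σxᵢ is Gamma(α+n, β+T).
Posterior: Gamma(4.71+12, 11.11+17.17) = Gamma(16.71, 28.28).
The predictive distribution for the next observation is Lomax; its mean is β/(α−1) = 28.28/15.71 = 1.8001.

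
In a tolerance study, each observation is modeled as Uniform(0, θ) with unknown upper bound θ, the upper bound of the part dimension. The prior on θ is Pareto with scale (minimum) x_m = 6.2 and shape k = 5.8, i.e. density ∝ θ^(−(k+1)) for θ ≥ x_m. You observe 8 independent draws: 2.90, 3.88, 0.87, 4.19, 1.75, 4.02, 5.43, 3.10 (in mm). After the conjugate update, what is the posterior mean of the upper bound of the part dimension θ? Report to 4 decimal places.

A Pareto(scale x_m, shape k) prior on the upper bound θ of Uniform(0, θ) is conjugate: posterior is Pareto(max(x_m, max xᵢ), k + n).
Sample maximum = 5.43; prior scale x_m = 6.2 → posterior scale = max = 6.20.
Posterior shape = 5.8 + 8 = 13.8.
E[θ|data] = k·x_m/(k−1) = 13.8·6.20/12.8 = 6.6844.

6.6844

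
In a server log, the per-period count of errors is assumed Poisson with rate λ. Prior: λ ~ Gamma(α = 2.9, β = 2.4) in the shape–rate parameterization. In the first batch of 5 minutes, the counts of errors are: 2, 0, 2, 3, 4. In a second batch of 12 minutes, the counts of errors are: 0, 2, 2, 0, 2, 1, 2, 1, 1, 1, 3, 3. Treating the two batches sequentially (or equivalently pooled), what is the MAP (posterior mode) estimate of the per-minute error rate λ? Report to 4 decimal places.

With a Gamma(shape α, rate β) prior, the Poisson likelihood is conjugate: the posterior is Gamma(α + ΣXᵢ, β + n).
Batch 1: sum of counts S = 11 over n = 5 minutes.
After batch 1: Gamma(α+S, β+n) = Gamma(2.9+11, 2.4+5) = Gamma(13.9, 7.4).
Batch 2: sum of counts S = 18 over n = 12 minutes.
After batch 2: Gamma(α+S, β+n) = Gamma(13.9+18, 7.4+12) = Gamma(31.9, 19.4).
Mode of Gamma(α,β) for α≥1 is (α−1)/β = 30.9/19.4 = 1.5928.

1.5928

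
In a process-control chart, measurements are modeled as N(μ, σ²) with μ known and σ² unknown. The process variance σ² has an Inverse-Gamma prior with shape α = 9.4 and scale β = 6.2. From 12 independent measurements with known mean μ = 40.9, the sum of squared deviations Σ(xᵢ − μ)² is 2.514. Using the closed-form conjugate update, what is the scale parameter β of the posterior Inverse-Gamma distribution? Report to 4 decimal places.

With known mean μ and an Inverse-Gamma(α, β) prior on σ², the Normal likelihood is conjugate: posterior is Inv-Gamma(α + n/2, β + Σ(xᵢ−μ)²/2).
Posterior: Inv-Gamma(9.4 + 12/2, 6.2 + 2.514/2) = Inv-Gamma(15.40, 7.4570).
Posterior β = 7.4570.

7.4570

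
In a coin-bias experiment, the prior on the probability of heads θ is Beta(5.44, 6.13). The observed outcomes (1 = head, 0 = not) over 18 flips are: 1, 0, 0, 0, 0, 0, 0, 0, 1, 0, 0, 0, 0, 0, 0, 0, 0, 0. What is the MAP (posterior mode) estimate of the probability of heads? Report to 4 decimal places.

The Beta prior is conjugate to a Binomial/Bernoulli likelihood; the update adds successes to α and failures to β.
Posterior: Beta(α+k, β+n−k) = Beta(5.44+2, 6.13+16) = Beta(7.44, 22.13).
Mode of Beta(a,b) for a,b>1 is (a−1)/(a+b−2) = 6.44/27.57 = 0.2336.

0.2336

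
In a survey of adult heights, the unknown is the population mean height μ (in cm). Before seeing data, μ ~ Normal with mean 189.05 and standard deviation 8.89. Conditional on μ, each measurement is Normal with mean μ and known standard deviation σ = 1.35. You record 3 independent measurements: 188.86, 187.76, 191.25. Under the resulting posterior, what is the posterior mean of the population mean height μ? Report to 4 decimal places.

189.2882

For Normal data with known variance σ², a Normal(μ₀, σ₀²) prior on μ is conjugate. Posterior precision = 1/σ₀² + n/σ²; posterior mean is the precision-weighted average of μ₀ and x̄.
Σxᵢ = 188.86 + 187.76 + 191.25 = 567.87, so n·x̄ = 567.87.
σ₀² = 8.89² = 79.0321, σ² = 1.35² = 1.8225; σ² + n·σ₀² = 1.8225 + 3·79.0321 = 238.9188.
Posterior mean = (μ₀/σ₀² + n·x̄/σ²)/(1/σ₀² + n/σ²) = (σ²·μ₀ + σ₀²·n·x̄)/(σ² + n·σ₀²) = (1.8225·189.05 + 79.0321·567.87)/238.9188 = 45224.502252/238.9188 = 189.2882.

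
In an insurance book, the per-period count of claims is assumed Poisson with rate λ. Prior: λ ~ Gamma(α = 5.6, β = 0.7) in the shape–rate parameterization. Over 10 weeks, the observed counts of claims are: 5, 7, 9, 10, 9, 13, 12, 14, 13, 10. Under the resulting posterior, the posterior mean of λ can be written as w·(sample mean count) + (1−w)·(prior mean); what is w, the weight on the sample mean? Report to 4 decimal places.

With a Gamma(shape α, rate β) prior, the Poisson likelihood is conjugate: the posterior is Gamma(α + ΣXᵢ, β + n).
Posterior mean = (α₀+S)/(β₀+n) = [n/(β₀+n)]·(S/n) + [β₀/(β₀+n)]·(α₀/β₀), so only n and β₀ enter the weight.
Weight on data w = n/(β₀+n) = 10/(0.7+10) = 10/10.7 = 0.9346.

0.9346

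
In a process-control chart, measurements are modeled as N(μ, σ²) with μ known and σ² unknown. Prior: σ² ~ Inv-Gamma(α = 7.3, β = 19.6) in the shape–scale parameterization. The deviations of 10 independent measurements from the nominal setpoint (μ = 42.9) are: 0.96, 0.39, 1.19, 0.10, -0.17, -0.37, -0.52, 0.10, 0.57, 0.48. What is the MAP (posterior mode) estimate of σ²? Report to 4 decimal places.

With known mean μ and an Inverse-Gamma(α, β) prior on σ², the Normal likelihood is conjugate: posterior is Inv-Gamma(α + n/2, β + Σ(xᵢ−μ)²/2).
Σ(xᵢ−μ)² = (0.96)² + (0.39)² + (1.19)² + (0.10)² + (-0.17)² + (-0.37)² + (-0.52)² + (0.10)² + (0.57)² + (0.48)² = 3.5013.
Posterior: Inv-Gamma(7.3 + 10/2, 19.6 + 3.5013/2) = Inv-Gamma(12.30, 21.35065).
Mode = β/(α+1) = 21.35065/13.30 = 1.6053.

1.6053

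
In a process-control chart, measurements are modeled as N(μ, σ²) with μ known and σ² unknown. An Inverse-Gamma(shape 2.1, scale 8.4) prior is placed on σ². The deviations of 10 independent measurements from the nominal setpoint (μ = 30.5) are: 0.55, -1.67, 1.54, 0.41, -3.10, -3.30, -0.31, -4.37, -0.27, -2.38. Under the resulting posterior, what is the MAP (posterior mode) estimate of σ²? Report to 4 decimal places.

With known mean μ and an Inverse-Gamma(α, β) prior on σ², the Normal likelihood is conjugate: posterior is Inv-Gamma(α + n/2, β + Σ(xᵢ−μ)²/2).
Σ(xᵢ−μ)² = (0.55)² + (-1.67)² + (1.54)² + (0.41)² + (-3.10)² + (-3.30)² + (-0.31)² + (-4.37)² + (-0.27)² + (-2.38)² = 51.0614.
Posterior: Inv-Gamma(2.1 + 10/2, 8.4 + 51.0614/2) = Inv-Gamma(7.10, 33.93070).
Mode = β/(α+1) = 33.93070/8.10 = 4.1890.

4.1890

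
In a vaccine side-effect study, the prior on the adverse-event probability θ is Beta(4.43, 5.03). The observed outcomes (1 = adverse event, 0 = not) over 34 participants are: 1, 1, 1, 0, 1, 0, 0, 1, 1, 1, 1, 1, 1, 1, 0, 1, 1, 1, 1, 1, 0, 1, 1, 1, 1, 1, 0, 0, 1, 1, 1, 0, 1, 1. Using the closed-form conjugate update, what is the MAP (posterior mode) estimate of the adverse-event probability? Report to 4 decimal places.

0.7098

The Beta prior is conjugate to a Binomial/Bernoulli likelihood; the update adds successes to α and failures to β.
Posterior: Beta(α+k, β+n−k) = Beta(4.43+26, 5.03+8) = Beta(30.43, 13.03).
Mode of Beta(a,b) for a,b>1 is (a−1)/(a+b−2) = 29.43/41.46 = 0.7098.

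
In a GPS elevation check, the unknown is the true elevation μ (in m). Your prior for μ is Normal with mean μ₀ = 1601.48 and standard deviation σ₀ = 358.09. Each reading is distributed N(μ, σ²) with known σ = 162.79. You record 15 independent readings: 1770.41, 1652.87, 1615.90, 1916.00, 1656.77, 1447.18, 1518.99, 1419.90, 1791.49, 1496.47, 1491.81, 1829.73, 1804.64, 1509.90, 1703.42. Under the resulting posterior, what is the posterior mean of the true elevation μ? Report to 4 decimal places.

For Normal data with known variance σ², a Normal(μ₀, σ₀²) prior on μ is conjugate. Posterior precision = 1/σ₀² + n/σ²; posterior mean is the precision-weighted average of μ₀ and x̄.
Σxᵢ = 1770.41 + 1652.87 + 1615.90 + 1916.00 + 1656.77 + 1447.18 + 1518.99 + 1419.90 + 1791.49 + 1496.47 + 1491.81 + 1829.73 + 1804.64 + 1509.90 + 1703.42 = 24625.48, so n·x̄ = 24625.48.
σ₀² = 358.09² = 128228.4481, σ² = 162.79² = 26500.5841; σ² + n·σ₀² = 26500.5841 + 15·128228.4481 = 1949927.3056.
Posterior mean = (μ₀/σ₀² + n·x̄/σ²)/(1/σ₀² + n/σ²) = (σ²·μ₀ + σ₀²·n·x̄)/(σ² + n·σ₀²) = (26500.5841·1601.48 + 128228.4481·24625.48)/1949927.3056 = 3200127239.542056/1949927.3056 = 1641.1521.

1641.1521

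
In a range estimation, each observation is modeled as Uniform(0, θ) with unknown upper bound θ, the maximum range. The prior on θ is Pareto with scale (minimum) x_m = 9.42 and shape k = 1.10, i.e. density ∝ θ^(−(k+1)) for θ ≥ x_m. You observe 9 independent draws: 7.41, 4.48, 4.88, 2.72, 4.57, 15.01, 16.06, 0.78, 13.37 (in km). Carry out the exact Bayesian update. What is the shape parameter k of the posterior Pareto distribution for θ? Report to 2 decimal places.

A Pareto(scale x_m, shape k) prior on the upper bound θ of Uniform(0, θ) is conjugate: posterior is Pareto(max(x_m, max xᵢ), k + n).
Sample maximum = 16.06; prior scale x_m = 9.42 → posterior scale = max = 16.06.
Posterior shape = 1.10 + 9 = 10.10.
Posterior shape k = 10.10.

10.10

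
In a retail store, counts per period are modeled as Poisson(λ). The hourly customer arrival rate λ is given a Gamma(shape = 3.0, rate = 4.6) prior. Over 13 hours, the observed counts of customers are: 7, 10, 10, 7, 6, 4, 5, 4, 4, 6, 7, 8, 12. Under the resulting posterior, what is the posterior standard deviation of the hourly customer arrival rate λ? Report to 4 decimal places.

0.5479

With a Gamma(shape α, rate β) prior, the Poisson likelihood is conjugate: the posterior is Gamma(α + ΣXᵢ, β + n).
Sum of counts S = 90 over n = 13 hours.
Posterior: Gamma(α+S, β+n) = Gamma(3.0+90, 4.6+13) = Gamma(93.0, 17.6).
SD = √α/β = √93.0/17.6 = 0.5479.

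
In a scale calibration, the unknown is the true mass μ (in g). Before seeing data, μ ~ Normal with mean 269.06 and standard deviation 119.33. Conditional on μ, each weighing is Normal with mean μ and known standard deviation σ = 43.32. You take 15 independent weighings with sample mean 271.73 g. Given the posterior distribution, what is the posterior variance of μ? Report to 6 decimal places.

For Normal data with known variance σ², a Normal(μ₀, σ₀²) prior on μ is conjugate. Posterior precision = 1/σ₀² + n/σ²; posterior mean is the precision-weighted average of μ₀ and x̄.
σ₀² = 119.33² = 14239.6489, σ² = 43.32² = 1876.6224; σ² + n·σ₀² = 1876.6224 + 15·14239.6489 = 215471.3559.
Posterior precision = 1/σ₀² + n/σ² = 1/14239.6489 + 15/1876.6224 = (σ² + n·σ₀²)/(σ₀²σ²) = 215471.3559/(14239.6489·1876.6224); posterior variance σₙ² = σ₀²σ²/(σ² + n·σ₀²) = 14239.6489·1876.6224/215471.3559 = 124.018545.

124.018545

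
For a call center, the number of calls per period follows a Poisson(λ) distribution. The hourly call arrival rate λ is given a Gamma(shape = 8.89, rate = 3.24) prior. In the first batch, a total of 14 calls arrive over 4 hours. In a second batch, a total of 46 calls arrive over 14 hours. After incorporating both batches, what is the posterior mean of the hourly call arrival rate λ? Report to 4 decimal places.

With a Gamma(shape α, rate β) prior, the Poisson likelihood is conjugate: the posterior is Gamma(α + ΣXᵢ, β + n).
After batch 1: Gamma(α+S, β+n) = Gamma(8.89+14, 3.24+4) = Gamma(22.89, 7.24).
After batch 2: Gamma(α+S, β+n) = Gamma(22.89+46, 7.24+14) = Gamma(68.89, 21.24).
Posterior mean = α/β = 68.89/21.24 = 3.2434.

3.2434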